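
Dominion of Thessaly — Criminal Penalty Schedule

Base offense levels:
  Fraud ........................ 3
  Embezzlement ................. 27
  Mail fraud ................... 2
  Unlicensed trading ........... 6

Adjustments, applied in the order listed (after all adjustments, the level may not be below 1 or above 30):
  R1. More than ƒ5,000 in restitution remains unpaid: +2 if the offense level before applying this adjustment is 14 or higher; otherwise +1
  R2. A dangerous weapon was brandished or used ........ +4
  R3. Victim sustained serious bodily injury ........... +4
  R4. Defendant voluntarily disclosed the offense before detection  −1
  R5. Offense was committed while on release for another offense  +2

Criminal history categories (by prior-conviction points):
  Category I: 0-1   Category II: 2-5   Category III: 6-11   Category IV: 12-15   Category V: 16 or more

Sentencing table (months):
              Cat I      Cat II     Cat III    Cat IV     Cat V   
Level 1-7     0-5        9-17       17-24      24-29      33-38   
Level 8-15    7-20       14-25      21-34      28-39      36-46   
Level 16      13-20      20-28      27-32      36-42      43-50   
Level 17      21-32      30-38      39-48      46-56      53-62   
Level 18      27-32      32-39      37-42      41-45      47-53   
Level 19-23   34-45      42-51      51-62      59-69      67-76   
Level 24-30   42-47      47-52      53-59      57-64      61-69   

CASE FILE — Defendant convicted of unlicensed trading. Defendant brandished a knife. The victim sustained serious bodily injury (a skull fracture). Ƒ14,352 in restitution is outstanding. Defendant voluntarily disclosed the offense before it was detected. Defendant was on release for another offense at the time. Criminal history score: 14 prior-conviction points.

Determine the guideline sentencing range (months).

Base offense level for unlicensed trading: 6.
R1 applies (level before this adjustment is 6 < 14, so +1): 6 + 1 = 7.
R2 applies: 7 + 4 = 11.
R3 applies: 11 + 4 = 15.
R4 applies: 15 − 1 = 14.
R5 applies: 14 + 2 = 16.
Final offense level: 16.
Criminal history: 14 prior points → Category IV (12-15).
Level 16 falls in the 16 band.
Grid: Level 16 × Category IV = 36-42 months.

36-42 months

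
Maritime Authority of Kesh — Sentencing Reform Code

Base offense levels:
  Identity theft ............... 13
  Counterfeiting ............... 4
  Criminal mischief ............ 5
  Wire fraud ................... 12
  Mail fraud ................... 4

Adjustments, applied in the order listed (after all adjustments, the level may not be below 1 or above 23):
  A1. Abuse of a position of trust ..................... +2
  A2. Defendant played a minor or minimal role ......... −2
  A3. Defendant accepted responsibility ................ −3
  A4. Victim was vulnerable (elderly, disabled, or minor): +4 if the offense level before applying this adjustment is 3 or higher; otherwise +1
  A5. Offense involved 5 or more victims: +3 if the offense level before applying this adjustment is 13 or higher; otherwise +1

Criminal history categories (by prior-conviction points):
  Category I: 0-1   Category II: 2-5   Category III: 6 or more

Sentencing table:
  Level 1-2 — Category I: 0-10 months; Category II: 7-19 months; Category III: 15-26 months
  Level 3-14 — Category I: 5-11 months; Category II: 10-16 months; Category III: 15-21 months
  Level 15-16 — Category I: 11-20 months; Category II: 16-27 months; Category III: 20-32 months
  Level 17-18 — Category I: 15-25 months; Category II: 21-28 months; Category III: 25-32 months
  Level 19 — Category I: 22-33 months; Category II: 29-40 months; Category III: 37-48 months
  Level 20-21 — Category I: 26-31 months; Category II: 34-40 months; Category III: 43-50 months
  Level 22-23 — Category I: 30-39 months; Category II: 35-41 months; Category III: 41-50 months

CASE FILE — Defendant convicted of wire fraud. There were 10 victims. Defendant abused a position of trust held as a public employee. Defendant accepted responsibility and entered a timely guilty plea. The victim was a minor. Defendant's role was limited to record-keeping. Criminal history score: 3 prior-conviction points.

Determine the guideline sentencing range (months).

16-27 months

Base offense level for wire fraud: 12.
A1 applies: 12 + 2 = 14.
A2 applies: 14 − 2 = 12.
A3 applies: 12 − 3 = 9.
A4 applies (level before this adjustment is 9 ≥ 3, so +4): 9 + 4 = 13.
A5 applies (level before this adjustment is 13 ≥ 13, so +3): 13 + 3 = 16.
Final offense level: 16.
Criminal history: 3 prior points → Category II (2-5).
Level 16 falls in the 15-16 band.
Grid: Level 15-16 × Category II = 16-27 months.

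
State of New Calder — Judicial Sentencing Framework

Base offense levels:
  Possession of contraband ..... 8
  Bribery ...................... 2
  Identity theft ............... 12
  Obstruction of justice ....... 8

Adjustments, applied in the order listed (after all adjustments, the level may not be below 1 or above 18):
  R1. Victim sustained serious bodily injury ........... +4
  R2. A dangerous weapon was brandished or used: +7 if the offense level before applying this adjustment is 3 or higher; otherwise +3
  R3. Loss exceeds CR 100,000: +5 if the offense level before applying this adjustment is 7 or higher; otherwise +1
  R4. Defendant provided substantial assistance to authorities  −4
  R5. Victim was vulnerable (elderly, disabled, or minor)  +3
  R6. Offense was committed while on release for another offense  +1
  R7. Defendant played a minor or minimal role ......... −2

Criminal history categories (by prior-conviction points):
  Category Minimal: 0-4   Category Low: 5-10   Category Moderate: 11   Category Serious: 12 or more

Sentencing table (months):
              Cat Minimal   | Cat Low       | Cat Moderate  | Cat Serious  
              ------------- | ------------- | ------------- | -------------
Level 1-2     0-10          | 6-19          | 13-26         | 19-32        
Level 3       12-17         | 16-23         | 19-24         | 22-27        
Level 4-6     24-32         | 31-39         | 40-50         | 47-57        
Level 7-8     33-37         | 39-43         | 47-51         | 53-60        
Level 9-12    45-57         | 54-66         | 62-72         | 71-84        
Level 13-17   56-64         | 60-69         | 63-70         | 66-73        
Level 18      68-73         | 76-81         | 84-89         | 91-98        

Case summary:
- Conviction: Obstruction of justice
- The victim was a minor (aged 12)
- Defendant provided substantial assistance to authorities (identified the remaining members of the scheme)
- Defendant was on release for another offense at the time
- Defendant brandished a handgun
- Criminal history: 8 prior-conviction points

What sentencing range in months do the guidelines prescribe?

60-69 months

Base offense level for obstruction of justice: 8.
R2 applies (level before this adjustment is 8 ≥ 3, so +7): 8 + 7 = 15.
R3 does not apply.
R4 applies: 15 − 4 = 11.
R5 applies: 11 + 3 = 14.
R6 applies: 14 + 1 = 15.
R7 does not apply.
Final offense level: 15.
Criminal history: 8 prior points → Category Low (5-10).
Level 15 falls in the 13-17 band.
Grid: Level 13-17 × Category Low = 60-69 months.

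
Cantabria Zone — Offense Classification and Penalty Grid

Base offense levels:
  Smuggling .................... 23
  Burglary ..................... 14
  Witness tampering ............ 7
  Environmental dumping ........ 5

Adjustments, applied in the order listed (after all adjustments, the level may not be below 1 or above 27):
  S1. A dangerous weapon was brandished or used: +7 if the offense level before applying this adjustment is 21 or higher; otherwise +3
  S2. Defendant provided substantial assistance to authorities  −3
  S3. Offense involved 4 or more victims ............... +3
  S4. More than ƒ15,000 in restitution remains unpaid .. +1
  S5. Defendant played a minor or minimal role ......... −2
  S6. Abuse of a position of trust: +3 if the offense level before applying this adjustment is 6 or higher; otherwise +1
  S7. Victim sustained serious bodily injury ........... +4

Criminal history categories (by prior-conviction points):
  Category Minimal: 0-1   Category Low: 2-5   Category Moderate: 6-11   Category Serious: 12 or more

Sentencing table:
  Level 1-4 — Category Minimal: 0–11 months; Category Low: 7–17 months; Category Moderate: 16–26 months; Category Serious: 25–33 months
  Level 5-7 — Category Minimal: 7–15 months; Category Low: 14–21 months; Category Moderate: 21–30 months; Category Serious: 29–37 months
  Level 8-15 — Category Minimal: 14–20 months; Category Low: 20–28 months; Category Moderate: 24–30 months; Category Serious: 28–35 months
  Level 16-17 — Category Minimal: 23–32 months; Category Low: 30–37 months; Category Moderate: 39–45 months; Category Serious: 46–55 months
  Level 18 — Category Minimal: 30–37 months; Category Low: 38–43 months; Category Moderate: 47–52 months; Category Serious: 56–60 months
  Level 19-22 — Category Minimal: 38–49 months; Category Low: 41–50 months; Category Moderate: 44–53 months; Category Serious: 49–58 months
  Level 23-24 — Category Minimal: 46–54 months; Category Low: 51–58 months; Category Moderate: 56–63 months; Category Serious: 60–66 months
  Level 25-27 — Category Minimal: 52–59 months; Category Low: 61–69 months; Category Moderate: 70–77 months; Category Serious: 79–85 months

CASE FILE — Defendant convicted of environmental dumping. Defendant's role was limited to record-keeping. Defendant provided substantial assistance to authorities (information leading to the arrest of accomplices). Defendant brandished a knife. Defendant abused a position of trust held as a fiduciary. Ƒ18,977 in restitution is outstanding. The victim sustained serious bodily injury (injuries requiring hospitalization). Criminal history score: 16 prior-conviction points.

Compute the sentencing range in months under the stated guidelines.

28-35 months

Base offense level for environmental dumping: 5.
S1 applies (level before this adjustment is 5 < 21, so +3): 5 + 3 = 8.
S2 applies: 8 − 3 = 5.
S3 does not apply.
S4 applies: 5 + 1 = 6.
S5 applies: 6 − 2 = 4.
S6 applies (level before this adjustment is 4 < 6, so +1): 4 + 1 = 5.
S7 applies: 5 + 4 = 9.
Final offense level: 9.
Criminal history: 16 prior points → Category Serious (12+).
Level 9 falls in the 8-15 band.
Grid: Level 8-15 × Category Serious = 28-35 months.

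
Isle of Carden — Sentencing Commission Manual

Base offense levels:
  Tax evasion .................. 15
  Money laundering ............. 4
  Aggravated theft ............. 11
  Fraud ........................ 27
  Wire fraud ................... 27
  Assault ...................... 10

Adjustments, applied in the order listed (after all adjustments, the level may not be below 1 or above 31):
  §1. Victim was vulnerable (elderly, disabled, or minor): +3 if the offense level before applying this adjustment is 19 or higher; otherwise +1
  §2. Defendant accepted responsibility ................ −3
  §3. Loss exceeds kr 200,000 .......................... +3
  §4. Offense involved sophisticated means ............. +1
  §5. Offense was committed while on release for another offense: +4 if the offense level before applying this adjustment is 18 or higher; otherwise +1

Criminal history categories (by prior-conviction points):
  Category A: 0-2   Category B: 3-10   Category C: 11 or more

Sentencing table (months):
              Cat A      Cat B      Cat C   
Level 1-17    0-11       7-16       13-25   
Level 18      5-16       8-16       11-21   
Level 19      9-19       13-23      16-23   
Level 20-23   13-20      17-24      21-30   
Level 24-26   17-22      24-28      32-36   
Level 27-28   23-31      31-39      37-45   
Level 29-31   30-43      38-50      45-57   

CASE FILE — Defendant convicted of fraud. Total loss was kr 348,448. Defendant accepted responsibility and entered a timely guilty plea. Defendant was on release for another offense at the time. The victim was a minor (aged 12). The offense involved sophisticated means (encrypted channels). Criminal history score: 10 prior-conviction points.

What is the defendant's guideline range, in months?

Base offense level for fraud: 27.
§1 applies (level before this adjustment is 27 ≥ 19, so +3): 27 + 3 = 30.
§2 applies: 30 − 3 = 27.
§3 applies: 27 + 3 = 30.
§4 applies: 30 + 1 = 31.
§5 applies (level before this adjustment is 31 ≥ 18, so +4): 31 + 4 = 35.
Level 35 exceeds the maximum of 31; capped at 31.
Final offense level: 31.
Criminal history: 10 prior points → Category B (3-10).
Level 31 falls in the 29-31 band.
Grid: Level 29-31 × Category B = 38-50 months.

38-50 months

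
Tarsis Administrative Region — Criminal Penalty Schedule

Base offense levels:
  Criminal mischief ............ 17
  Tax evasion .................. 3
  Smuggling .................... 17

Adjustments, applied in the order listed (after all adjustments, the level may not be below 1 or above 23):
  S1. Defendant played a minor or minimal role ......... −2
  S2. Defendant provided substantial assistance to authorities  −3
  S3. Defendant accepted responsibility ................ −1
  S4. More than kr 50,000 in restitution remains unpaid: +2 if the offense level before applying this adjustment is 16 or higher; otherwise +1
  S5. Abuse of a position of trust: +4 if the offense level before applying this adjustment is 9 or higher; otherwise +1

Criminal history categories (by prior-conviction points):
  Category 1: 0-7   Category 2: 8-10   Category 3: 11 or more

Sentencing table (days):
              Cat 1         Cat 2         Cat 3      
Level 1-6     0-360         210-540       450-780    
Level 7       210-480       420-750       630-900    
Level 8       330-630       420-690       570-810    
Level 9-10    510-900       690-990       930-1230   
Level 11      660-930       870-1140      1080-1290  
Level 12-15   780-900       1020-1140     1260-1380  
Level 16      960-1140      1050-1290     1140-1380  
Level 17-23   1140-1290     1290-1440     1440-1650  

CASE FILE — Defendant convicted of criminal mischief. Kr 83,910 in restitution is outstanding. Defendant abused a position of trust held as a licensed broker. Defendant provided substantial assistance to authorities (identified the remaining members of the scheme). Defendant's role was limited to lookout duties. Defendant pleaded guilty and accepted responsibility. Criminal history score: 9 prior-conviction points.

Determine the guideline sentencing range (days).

Base offense level for criminal mischief: 17.
S1 applies: 17 − 2 = 15.
S2 applies: 15 − 3 = 12.
S3 applies: 12 − 1 = 11.
S4 applies (level before this adjustment is 11 < 16, so +1): 11 + 1 = 12.
S5 applies (level before this adjustment is 12 ≥ 9, so +4): 12 + 4 = 16.
Final offense level: 16.
Criminal history: 9 prior points → Category 2 (8-10).
Level 16 falls in the 16 band.
Grid: Level 16 × Category 2 = 1050-1290 days.

1050-1290 days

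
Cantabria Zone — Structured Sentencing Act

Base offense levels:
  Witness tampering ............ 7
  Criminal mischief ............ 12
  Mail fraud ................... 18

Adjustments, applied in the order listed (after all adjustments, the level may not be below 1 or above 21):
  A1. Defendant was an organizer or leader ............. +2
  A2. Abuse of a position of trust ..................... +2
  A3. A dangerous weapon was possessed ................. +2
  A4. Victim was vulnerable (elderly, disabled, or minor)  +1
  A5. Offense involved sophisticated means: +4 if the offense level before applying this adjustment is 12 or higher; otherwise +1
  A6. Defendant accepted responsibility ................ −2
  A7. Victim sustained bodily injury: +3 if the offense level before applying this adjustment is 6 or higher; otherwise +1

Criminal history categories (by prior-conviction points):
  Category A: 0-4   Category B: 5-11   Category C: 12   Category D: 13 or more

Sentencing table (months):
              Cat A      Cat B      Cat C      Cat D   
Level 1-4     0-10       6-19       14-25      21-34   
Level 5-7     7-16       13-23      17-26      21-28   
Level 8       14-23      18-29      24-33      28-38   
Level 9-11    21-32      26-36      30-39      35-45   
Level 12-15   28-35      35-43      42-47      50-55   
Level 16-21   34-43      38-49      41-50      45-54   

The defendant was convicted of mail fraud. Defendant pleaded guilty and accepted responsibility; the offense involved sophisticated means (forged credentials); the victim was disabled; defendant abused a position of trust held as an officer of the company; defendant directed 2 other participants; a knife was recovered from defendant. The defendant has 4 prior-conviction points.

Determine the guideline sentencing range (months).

Base offense level for mail fraud: 18.
A1 applies: 18 + 2 = 20.
A2 applies: 20 + 2 = 22.
A3 applies: 22 + 2 = 24.
A4 applies: 24 + 1 = 25.
A5 applies (level before this adjustment is 25 ≥ 12, so +4): 25 + 4 = 29.
A6 applies: 29 − 2 = 27.
A7 does not apply.
Level 27 exceeds the maximum of 21; capped at 21.
Final offense level: 21.
Criminal history: 4 prior points → Category A (0-4).
Level 21 falls in the 16-21 band.
Grid: Level 16-21 × Category A = 34-43 months.

34-43 months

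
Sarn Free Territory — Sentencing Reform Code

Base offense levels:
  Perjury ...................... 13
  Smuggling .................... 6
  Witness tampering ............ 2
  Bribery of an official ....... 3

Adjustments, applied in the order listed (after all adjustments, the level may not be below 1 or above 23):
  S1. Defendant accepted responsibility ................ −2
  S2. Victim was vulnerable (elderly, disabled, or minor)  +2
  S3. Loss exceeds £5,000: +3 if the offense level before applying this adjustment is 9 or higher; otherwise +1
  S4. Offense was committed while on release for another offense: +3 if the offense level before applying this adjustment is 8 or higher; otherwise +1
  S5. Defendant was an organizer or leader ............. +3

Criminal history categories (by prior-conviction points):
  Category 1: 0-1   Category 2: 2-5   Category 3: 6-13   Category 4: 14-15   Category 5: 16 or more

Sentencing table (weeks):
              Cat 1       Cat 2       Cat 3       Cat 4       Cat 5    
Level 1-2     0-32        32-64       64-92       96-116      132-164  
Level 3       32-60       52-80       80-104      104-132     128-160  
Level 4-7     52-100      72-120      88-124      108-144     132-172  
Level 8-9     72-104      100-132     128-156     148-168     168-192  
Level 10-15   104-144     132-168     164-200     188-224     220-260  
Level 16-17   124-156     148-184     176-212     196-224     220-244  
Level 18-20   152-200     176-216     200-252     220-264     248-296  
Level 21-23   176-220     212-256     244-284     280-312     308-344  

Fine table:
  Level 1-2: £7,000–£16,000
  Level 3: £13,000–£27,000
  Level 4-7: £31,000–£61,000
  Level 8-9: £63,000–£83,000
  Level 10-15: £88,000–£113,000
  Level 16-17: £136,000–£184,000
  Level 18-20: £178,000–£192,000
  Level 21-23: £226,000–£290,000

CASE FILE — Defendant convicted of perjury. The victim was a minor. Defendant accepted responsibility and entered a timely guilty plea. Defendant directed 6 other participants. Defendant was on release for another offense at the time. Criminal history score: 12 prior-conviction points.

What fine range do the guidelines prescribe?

£178,000–£192,000

Base offense level for perjury: 13.
S1 applies: 13 − 2 = 11.
S2 applies: 11 + 2 = 13.
S3 does not apply.
S4 applies (level before this adjustment is 13 ≥ 8, so +3): 13 + 3 = 16.
S5 applies: 16 + 3 = 19.
Final offense level: 19.
Level 19 falls in the 18-20 band.
Fine table: Level 18-20 → £178,000–£192,000.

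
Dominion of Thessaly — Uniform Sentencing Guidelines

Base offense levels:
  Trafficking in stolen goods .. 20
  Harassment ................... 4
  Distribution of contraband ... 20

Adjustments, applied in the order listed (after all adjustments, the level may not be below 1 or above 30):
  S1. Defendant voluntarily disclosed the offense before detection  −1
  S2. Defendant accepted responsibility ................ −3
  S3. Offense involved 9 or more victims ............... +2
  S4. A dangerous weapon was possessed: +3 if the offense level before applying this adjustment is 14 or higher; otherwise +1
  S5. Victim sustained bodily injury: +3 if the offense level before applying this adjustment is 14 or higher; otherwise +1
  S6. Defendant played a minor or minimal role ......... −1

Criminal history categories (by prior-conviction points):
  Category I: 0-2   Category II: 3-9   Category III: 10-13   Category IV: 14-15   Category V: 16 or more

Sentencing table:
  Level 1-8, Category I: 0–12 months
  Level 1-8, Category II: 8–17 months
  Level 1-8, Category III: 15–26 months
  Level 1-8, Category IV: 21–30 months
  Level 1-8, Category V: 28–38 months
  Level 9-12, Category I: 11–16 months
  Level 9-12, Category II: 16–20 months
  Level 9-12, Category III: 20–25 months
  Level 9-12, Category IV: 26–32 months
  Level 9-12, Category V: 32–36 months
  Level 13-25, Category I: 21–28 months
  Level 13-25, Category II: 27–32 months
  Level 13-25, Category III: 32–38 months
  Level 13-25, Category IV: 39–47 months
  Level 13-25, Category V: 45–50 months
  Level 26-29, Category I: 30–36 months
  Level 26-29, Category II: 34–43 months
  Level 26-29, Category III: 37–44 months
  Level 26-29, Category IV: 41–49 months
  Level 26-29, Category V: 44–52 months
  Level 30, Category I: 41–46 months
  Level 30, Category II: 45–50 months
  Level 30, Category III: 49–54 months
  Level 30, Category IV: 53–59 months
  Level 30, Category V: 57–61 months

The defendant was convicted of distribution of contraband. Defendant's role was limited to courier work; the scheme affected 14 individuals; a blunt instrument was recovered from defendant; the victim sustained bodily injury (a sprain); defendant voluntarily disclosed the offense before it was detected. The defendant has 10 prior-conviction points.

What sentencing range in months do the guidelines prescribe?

Base offense level for distribution of contraband: 20.
S1 applies: 20 − 1 = 19.
S3 applies: 19 + 2 = 21.
S4 applies (level before this adjustment is 21 ≥ 14, so +3): 21 + 3 = 24.
S5 applies (level before this adjustment is 24 ≥ 14, so +3): 24 + 3 = 27.
S6 applies: 27 − 1 = 26.
Final offense level: 26.
Criminal history: 10 prior points → Category III (10-13).
Level 26 falls in the 26-29 band.
Grid: Level 26-29 × Category III = 37-44 months.

37-44 months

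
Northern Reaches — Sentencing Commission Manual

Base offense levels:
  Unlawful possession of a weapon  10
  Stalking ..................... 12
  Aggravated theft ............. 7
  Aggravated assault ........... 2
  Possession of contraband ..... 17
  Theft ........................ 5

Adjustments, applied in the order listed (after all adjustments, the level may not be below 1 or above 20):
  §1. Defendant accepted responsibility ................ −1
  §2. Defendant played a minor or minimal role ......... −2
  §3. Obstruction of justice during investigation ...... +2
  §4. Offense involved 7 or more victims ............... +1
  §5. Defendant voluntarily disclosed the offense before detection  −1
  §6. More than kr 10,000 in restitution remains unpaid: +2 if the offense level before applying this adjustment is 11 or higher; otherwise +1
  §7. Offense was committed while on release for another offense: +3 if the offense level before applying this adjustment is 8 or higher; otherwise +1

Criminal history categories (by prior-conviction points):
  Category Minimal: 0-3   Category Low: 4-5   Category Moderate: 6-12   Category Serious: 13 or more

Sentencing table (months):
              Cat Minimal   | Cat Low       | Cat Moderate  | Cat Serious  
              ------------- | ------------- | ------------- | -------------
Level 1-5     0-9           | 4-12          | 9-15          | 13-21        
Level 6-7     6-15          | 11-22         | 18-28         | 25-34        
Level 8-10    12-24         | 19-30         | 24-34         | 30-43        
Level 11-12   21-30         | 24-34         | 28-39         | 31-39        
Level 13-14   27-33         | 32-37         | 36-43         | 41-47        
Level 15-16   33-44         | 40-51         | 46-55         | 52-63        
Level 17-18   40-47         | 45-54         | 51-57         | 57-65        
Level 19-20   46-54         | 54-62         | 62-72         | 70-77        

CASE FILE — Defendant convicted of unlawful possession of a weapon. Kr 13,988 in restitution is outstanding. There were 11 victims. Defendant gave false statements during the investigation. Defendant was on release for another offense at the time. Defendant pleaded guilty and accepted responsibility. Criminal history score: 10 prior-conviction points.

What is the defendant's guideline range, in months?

Base offense level for unlawful possession of a weapon: 10.
§1 applies: 10 − 1 = 9.
§3 applies: 9 + 2 = 11.
§4 applies: 11 + 1 = 12.
§5 does not apply.
§6 applies (level before this adjustment is 12 ≥ 11, so +2): 12 + 2 = 14.
§7 applies (level before this adjustment is 14 ≥ 8, so +3): 14 + 3 = 17.
Final offense level: 17.
Criminal history: 10 prior points → Category Moderate (6-12).
Level 17 falls in the 17-18 band.
Grid: Level 17-18 × Category Moderate = 51-57 months.

51-57 months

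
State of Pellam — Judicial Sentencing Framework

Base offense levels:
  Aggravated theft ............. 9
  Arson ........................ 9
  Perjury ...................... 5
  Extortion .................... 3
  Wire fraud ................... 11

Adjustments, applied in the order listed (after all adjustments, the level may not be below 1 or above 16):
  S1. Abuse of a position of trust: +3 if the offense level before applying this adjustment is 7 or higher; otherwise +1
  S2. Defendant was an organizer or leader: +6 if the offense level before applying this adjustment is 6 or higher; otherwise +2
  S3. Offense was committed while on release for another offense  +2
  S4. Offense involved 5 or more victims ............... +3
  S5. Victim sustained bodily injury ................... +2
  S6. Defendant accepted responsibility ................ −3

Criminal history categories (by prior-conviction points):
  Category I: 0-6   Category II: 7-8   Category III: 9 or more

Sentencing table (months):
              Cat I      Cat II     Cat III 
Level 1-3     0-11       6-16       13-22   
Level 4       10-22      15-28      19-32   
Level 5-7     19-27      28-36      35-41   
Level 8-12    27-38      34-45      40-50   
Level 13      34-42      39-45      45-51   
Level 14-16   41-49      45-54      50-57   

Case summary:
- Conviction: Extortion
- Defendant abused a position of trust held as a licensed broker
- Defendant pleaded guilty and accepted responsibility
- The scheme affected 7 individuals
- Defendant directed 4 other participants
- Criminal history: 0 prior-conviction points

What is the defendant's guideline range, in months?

19-27 months

Base offense level for extortion: 3.
S1 applies (level before this adjustment is 3 < 7, so +1): 3 + 1 = 4.
S2 applies (level before this adjustment is 4 < 6, so +2): 4 + 2 = 6.
S4 applies: 6 + 3 = 9.
S6 applies: 9 − 3 = 6.
Final offense level: 6.
Criminal history: 0 prior points → Category I (0-6).
Level 6 falls in the 5-7 band.
Grid: Level 5-7 × Category I = 19-27 months.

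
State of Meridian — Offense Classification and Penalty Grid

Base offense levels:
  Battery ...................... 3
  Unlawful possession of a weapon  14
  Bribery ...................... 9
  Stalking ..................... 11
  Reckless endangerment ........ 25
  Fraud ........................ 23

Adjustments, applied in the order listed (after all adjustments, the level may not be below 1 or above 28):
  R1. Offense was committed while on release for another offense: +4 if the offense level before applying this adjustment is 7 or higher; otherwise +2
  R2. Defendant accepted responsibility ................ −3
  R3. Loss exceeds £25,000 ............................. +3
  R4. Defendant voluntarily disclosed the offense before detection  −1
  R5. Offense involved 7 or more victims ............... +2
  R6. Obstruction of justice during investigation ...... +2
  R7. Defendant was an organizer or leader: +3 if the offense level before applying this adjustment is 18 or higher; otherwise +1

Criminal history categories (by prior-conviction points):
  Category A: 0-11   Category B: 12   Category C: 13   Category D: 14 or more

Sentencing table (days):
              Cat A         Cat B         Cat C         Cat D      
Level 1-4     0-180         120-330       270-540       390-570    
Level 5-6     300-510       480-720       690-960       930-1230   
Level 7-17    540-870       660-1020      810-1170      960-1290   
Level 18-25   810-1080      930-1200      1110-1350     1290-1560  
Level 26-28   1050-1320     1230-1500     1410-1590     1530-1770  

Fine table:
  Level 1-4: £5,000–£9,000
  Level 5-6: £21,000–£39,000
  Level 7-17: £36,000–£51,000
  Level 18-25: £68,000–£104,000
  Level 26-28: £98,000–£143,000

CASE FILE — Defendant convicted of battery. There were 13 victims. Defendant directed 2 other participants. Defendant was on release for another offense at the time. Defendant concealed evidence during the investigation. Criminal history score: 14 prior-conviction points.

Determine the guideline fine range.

£36,000–£51,000

Base offense level for battery: 3.
R1 applies (level before this adjustment is 3 < 7, so +2): 3 + 2 = 5.
R4 does not apply.
R5 applies: 5 + 2 = 7.
R6 applies: 7 + 2 = 9.
R7 applies (level before this adjustment is 9 < 18, so +1): 9 + 1 = 10.
Final offense level: 10.
Level 10 falls in the 7-17 band.
Fine table: Level 7-17 → £36,000–£51,000.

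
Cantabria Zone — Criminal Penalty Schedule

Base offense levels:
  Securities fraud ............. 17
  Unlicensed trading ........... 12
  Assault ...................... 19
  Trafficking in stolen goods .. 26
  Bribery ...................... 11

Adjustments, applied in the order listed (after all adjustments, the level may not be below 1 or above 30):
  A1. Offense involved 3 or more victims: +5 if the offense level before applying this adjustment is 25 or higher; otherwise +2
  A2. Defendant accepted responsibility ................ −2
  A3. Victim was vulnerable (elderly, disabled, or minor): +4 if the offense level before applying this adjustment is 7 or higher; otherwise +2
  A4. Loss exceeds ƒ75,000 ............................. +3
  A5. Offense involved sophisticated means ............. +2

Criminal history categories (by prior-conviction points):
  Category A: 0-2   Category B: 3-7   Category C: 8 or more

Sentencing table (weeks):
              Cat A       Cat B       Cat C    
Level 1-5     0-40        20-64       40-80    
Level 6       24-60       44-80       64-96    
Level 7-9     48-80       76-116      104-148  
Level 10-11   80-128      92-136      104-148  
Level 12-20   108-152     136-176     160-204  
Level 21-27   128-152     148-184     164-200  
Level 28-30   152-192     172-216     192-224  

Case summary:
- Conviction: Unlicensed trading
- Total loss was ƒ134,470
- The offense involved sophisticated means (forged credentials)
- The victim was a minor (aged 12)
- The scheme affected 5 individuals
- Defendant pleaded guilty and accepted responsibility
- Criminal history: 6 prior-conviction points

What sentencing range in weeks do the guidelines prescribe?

148-184 weeks

Base offense level for unlicensed trading: 12.
A1 applies (level before this adjustment is 12 < 25, so +2): 12 + 2 = 14.
A2 applies: 14 − 2 = 12.
A3 applies (level before this adjustment is 12 ≥ 7, so +4): 12 + 4 = 16.
A4 applies: 16 + 3 = 19.
A5 applies: 19 + 2 = 21.
Final offense level: 21.
Criminal history: 6 prior points → Category B (3-7).
Level 21 falls in the 21-27 band.
Grid: Level 21-27 × Category B = 148-184 weeks.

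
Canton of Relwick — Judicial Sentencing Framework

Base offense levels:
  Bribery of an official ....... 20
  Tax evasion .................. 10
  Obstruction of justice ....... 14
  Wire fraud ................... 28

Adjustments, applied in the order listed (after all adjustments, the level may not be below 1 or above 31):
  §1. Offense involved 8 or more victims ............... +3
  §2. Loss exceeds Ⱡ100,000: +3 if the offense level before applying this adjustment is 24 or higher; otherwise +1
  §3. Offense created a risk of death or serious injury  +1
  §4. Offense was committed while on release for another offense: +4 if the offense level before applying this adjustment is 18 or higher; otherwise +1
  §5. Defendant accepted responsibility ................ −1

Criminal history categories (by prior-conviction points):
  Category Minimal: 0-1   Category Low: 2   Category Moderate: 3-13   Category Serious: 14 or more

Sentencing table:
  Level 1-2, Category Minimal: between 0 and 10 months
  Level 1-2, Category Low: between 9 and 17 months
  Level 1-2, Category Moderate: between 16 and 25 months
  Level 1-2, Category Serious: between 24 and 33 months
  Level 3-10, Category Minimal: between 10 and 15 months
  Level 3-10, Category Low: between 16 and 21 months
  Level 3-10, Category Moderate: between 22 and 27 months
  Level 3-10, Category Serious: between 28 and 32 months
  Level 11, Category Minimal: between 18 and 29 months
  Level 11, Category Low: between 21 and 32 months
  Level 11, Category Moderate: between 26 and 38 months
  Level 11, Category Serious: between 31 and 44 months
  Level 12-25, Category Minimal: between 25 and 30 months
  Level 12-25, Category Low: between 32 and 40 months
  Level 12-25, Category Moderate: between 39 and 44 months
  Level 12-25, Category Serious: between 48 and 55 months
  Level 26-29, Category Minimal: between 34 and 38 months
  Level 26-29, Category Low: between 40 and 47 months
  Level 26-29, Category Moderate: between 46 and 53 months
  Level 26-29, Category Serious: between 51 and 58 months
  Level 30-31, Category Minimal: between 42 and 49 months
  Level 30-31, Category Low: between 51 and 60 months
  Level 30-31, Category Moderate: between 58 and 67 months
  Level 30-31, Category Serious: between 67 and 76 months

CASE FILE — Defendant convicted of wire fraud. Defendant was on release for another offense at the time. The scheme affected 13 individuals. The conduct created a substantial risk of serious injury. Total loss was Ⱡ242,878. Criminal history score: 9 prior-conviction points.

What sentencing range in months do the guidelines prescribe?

58-67 months

Base offense level for wire fraud: 28.
§1 applies: 28 + 3 = 31.
§2 applies (level before this adjustment is 31 ≥ 24, so +3): 31 + 3 = 34.
§3 applies: 34 + 1 = 35.
§4 applies (level before this adjustment is 35 ≥ 18, so +4): 35 + 4 = 39.
§5 does not apply.
Level 39 exceeds the maximum of 31; capped at 31.
Final offense level: 31.
Criminal history: 9 prior points → Category Moderate (3-13).
Level 31 falls in the 30-31 band.
Grid: Level 30-31 × Category Moderate = 58-67 months.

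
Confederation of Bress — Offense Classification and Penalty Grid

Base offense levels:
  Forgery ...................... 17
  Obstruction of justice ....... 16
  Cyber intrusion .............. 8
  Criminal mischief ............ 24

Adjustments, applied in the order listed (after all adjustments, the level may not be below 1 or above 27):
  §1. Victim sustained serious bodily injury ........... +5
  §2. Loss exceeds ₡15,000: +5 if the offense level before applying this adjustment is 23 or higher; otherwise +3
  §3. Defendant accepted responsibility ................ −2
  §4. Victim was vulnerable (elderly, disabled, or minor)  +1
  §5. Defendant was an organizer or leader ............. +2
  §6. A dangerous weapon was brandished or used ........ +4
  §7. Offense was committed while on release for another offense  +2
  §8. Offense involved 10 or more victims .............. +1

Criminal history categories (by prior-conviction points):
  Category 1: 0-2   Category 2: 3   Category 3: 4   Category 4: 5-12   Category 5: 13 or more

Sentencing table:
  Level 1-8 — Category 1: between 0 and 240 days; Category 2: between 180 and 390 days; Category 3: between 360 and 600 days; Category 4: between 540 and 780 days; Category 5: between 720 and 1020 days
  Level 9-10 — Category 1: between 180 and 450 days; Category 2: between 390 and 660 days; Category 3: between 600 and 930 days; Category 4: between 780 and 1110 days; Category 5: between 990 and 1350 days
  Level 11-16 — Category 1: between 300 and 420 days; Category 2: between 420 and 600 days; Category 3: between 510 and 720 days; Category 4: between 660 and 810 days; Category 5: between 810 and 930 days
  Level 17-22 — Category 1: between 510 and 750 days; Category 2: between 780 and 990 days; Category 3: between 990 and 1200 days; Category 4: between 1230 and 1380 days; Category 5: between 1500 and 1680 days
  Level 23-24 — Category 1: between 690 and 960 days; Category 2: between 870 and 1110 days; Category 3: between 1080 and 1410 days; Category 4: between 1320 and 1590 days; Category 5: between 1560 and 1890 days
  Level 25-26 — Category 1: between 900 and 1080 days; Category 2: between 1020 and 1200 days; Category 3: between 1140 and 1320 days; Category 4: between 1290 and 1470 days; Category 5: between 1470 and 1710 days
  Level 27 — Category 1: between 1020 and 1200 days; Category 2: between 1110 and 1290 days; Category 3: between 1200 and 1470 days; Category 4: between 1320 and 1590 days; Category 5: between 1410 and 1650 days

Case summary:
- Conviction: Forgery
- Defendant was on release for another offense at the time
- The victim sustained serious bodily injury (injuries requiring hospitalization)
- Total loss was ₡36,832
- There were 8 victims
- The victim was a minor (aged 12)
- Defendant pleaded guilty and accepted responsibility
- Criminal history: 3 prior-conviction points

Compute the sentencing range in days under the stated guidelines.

1020-1200 days

Base offense level for forgery: 17.
§1 applies: 17 + 5 = 22.
§2 applies (level before this adjustment is 22 < 23, so +3): 22 + 3 = 25.
§3 applies: 25 − 2 = 23.
§4 applies: 23 + 1 = 24.
§7 applies: 24 + 2 = 26.
Final offense level: 26.
Criminal history: 3 prior points → Category 2 (3).
Level 26 falls in the 25-26 band.
Grid: Level 25-26 × Category 2 = 1020-1200 days.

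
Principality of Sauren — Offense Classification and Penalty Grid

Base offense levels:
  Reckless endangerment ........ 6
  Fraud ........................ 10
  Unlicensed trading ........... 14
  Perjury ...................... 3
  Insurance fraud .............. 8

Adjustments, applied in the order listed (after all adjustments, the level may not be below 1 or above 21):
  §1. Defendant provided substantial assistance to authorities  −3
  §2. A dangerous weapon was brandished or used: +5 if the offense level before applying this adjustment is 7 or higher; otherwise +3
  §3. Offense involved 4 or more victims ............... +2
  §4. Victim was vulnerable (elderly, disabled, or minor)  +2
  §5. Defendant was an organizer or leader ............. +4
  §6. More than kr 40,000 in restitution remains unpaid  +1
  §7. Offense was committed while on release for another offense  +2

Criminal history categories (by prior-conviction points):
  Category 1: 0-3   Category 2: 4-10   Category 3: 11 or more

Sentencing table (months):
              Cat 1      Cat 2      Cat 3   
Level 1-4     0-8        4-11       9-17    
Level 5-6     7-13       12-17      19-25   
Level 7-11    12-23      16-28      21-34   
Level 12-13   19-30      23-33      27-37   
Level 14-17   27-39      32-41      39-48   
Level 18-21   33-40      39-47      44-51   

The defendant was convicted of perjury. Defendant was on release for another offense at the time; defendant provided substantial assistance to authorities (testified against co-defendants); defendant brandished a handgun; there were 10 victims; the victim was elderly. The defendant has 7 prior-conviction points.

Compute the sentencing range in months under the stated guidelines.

Base offense level for perjury: 3.
§1 applies: 3 − 3 = 0.
§2 applies (level before this adjustment is 0 < 7, so +3): 0 + 3 = 3.
§3 applies: 3 + 2 = 5.
§4 applies: 5 + 2 = 7.
§5 does not apply.
§7 applies: 7 + 2 = 9.
Final offense level: 9.
Criminal history: 7 prior points → Category 2 (4-10).
Level 9 falls in the 7-11 band.
Grid: Level 7-11 × Category 2 = 16-28 months.

16-28 months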